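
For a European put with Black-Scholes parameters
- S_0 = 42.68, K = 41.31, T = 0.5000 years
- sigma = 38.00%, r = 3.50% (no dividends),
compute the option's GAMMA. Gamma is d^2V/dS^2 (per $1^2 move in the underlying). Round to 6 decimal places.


d1 = 0.3208992926; d2 = 0.0521987157
phi(d1) = 0.3789213136; exp(-qT) = 1.0000000000; exp(-rT) = 0.9826522357
Gamma = exp(-qT) * phi(d1) / (S * sigma * sqrt(T)) = 1.0000000000 * 0.3789213136 / (42.6800 * 0.3800 * 0.7071067812) = 0.033041

Answer: Gamma = 0.033041


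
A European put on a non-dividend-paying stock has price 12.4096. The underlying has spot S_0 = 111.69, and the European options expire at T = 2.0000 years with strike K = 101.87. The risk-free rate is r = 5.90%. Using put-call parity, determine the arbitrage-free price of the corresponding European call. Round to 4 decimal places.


Put-call parity: C - P = S_0 * exp(-qT) - K * exp(-rT).
S_0 * exp(-qT) = 111.6900 * 1.00000000 = 111.69000000
K * exp(-rT) = 101.8700 * 0.88869605 = 90.53146688
C = P + S*exp(-qT) - K*exp(-rT)
C = 12.4096 + 111.69000000 - 90.53146688 = 33.5681

Answer: Call price = 33.5681


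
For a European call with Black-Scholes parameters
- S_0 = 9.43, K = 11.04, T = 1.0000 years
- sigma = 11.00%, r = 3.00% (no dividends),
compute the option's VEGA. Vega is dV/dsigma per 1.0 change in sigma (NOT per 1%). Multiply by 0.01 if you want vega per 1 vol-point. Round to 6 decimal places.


d1 = -1.1052631291; d2 = -1.2152631291
phi(d1) = 0.2165915785; exp(-qT) = 1.0000000000; exp(-rT) = 0.9704455335
Vega = S * exp(-qT) * phi(d1) * sqrt(T) = 9.4300 * 1.0000000000 * 0.2165915785 * 1.0000000000 = 2.042459

Answer: Vega = 2.042459


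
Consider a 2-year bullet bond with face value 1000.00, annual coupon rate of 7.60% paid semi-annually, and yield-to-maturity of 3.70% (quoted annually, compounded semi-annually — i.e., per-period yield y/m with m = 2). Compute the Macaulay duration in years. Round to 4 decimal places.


Coupon per period c = face * coupon_rate / m = 38.000000
Periods per year m = 2; per-period yield y/m = 0.018500
Number of cashflows N = 4
Cashflows (t years, CF_t, discount factor 1/(1+y/m)^(m*t), PV):
  t = 0.5000: CF_t = 38.000000, DF = 0.981836, PV = 37.309769
  t = 1.0000: CF_t = 38.000000, DF = 0.964002, PV = 36.632076
  t = 1.5000: CF_t = 38.000000, DF = 0.946492, PV = 35.966692
  t = 2.0000: CF_t = 1038.000000, DF = 0.929300, PV = 964.613243
Price P = sum_t PV_t = 1074.521781
Macaulay numerator sum_t t * PV_t:
  t * PV_t at t = 0.5000: 18.654885
  t * PV_t at t = 1.0000: 36.632076
  t * PV_t at t = 1.5000: 53.950038
  t * PV_t at t = 2.0000: 1929.226487
Macaulay duration D = (sum_t t * PV_t) / P = 2038.463485 / 1074.521781 = 1.897089

Answer: Macaulay duration = 1.8971 years


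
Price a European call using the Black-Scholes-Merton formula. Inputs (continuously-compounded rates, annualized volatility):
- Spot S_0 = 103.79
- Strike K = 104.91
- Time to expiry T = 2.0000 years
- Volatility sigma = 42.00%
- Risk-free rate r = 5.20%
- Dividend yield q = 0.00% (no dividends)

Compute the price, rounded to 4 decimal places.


d1 = (ln(S/K) + (r - q + 0.5*sigma^2) * T) / (sigma * sqrt(T)) = 0.45400765
d2 = d1 - sigma * sqrt(T) = -0.13996204
exp(-rT) = 0.90122530; exp(-qT) = 1.00000000
C = S_0 * exp(-qT) * N(d1) - K * exp(-rT) * N(d2)
N(d1) = 0.67508834; N(d2) = 0.44434499
C = 103.7900 * 1.00000000 * 0.67508834 - 104.9100 * 0.90122530 * 0.44434499 = 28.0557

Answer: Price = 28.0557


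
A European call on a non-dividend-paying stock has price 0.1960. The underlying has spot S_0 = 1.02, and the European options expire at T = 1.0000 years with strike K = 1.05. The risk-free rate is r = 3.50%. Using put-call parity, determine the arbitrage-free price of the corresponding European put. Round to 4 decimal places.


Answer: Put price = 0.1899

Derivation:
Put-call parity: C - P = S_0 * exp(-qT) - K * exp(-rT).
S_0 * exp(-qT) = 1.0200 * 1.00000000 = 1.02000000
K * exp(-rT) = 1.0500 * 0.96560542 = 1.01388569
P = C - S*exp(-qT) + K*exp(-rT)
P = 0.1960 - 1.02000000 + 1.01388569 = 0.1899


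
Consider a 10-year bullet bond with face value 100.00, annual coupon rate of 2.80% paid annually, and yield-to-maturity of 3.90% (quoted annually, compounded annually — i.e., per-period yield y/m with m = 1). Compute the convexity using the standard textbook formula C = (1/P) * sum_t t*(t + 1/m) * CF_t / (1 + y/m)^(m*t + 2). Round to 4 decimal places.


Coupon per period c = face * coupon_rate / m = 2.800000
Periods per year m = 1; per-period yield y/m = 0.039000
Number of cashflows N = 10
Cashflows (t years, CF_t, discount factor 1/(1+y/m)^(m*t), PV):
  t = 1.0000: CF_t = 2.800000, DF = 0.962464, PV = 2.694899
  t = 2.0000: CF_t = 2.800000, DF = 0.926337, PV = 2.593743
  t = 3.0000: CF_t = 2.800000, DF = 0.891566, PV = 2.496384
  t = 4.0000: CF_t = 2.800000, DF = 0.858100, PV = 2.402679
  t = 5.0000: CF_t = 2.800000, DF = 0.825890, PV = 2.312492
  t = 6.0000: CF_t = 2.800000, DF = 0.794889, PV = 2.225690
  t = 7.0000: CF_t = 2.800000, DF = 0.765052, PV = 2.142147
  t = 8.0000: CF_t = 2.800000, DF = 0.736335, PV = 2.061739
  t = 9.0000: CF_t = 2.800000, DF = 0.708696, PV = 1.984349
  t = 10.0000: CF_t = 102.800000, DF = 0.682094, PV = 70.119311
Price P = sum_t PV_t = 91.033434
Convexity numerator sum_t t*(t + 1/m) * CF_t / (1+y/m)^(m*t + 2):
  t = 1.0000: term = 4.992768
  t = 2.0000: term = 14.416077
  t = 3.0000: term = 27.749907
  t = 4.0000: term = 44.513807
  t = 5.0000: term = 64.264399
  t = 6.0000: term = 86.593031
  t = 7.0000: term = 111.123556
  t = 8.0000: term = 137.510244
  t = 9.0000: term = 165.435808
  t = 10.0000: term = 7144.950579
Convexity = (1/P) * sum = 7801.550177 / 91.033434 = 85.699834

Answer: Convexity = 85.6998


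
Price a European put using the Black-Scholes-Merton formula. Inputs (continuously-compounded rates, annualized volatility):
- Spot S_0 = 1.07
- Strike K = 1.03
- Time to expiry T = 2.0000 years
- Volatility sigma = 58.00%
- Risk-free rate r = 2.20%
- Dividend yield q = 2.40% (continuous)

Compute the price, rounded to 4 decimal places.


Answer: Price = 0.3023

Derivation:
d1 = (ln(S/K) + (r - q + 0.5*sigma^2) * T) / (sigma * sqrt(T)) = 0.45169475
d2 = d1 - sigma * sqrt(T) = -0.36854912
exp(-rT) = 0.95695396; exp(-qT) = 0.95313379
P = K * exp(-rT) * N(-d2) - S_0 * exp(-qT) * N(-d1)
N(-d1) = 0.32574445; N(-d2) = 0.64376809
P = 1.0300 * 0.95695396 * 0.64376809 - 1.0700 * 0.95313379 * 0.32574445 = 0.3023


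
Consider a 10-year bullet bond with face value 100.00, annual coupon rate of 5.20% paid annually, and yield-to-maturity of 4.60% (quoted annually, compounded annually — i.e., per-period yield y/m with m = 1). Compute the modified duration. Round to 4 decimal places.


Answer: Modified duration = 7.7400

Derivation:
Coupon per period c = face * coupon_rate / m = 5.200000
Periods per year m = 1; per-period yield y/m = 0.046000
Number of cashflows N = 10
Cashflows (t years, CF_t, discount factor 1/(1+y/m)^(m*t), PV):
  t = 1.0000: CF_t = 5.200000, DF = 0.956023, PV = 4.971319
  t = 2.0000: CF_t = 5.200000, DF = 0.913980, PV = 4.752695
  t = 3.0000: CF_t = 5.200000, DF = 0.873786, PV = 4.543686
  t = 4.0000: CF_t = 5.200000, DF = 0.835359, PV = 4.343868
  t = 5.0000: CF_t = 5.200000, DF = 0.798623, PV = 4.152837
  t = 6.0000: CF_t = 5.200000, DF = 0.763501, PV = 3.970208
  t = 7.0000: CF_t = 5.200000, DF = 0.729925, PV = 3.795610
  t = 8.0000: CF_t = 5.200000, DF = 0.697825, PV = 3.628690
  t = 9.0000: CF_t = 5.200000, DF = 0.667137, PV = 3.469111
  t = 10.0000: CF_t = 105.200000, DF = 0.637798, PV = 67.096350
Price P = sum_t PV_t = 104.724374
First compute Macaulay numerator sum_t t * PV_t:
  t * PV_t at t = 1.0000: 4.971319
  t * PV_t at t = 2.0000: 9.505391
  t * PV_t at t = 3.0000: 13.631057
  t * PV_t at t = 4.0000: 17.375471
  t * PV_t at t = 5.0000: 20.764187
  t * PV_t at t = 6.0000: 23.821247
  t * PV_t at t = 7.0000: 26.569268
  t * PV_t at t = 8.0000: 29.029520
  t * PV_t at t = 9.0000: 31.221998
  t * PV_t at t = 10.0000: 670.963499
Macaulay duration D = 847.852957 / 104.724374 = 8.096042
Modified duration = D / (1 + y/m) = 8.096042 / (1 + 0.046000) = 7.740002


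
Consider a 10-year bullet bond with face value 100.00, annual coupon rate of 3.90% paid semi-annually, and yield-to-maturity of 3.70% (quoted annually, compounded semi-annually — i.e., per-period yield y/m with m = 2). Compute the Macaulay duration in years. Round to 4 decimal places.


Coupon per period c = face * coupon_rate / m = 1.950000
Periods per year m = 2; per-period yield y/m = 0.018500
Number of cashflows N = 20
Cashflows (t years, CF_t, discount factor 1/(1+y/m)^(m*t), PV):
  t = 0.5000: CF_t = 1.950000, DF = 0.981836, PV = 1.914580
  t = 1.0000: CF_t = 1.950000, DF = 0.964002, PV = 1.879804
  t = 1.5000: CF_t = 1.950000, DF = 0.946492, PV = 1.845659
  t = 2.0000: CF_t = 1.950000, DF = 0.929300, PV = 1.812135
  t = 2.5000: CF_t = 1.950000, DF = 0.912420, PV = 1.779219
  t = 3.0000: CF_t = 1.950000, DF = 0.895847, PV = 1.746901
  t = 3.5000: CF_t = 1.950000, DF = 0.879575, PV = 1.715171
  t = 4.0000: CF_t = 1.950000, DF = 0.863598, PV = 1.684017
  t = 4.5000: CF_t = 1.950000, DF = 0.847912, PV = 1.653428
  t = 5.0000: CF_t = 1.950000, DF = 0.832510, PV = 1.623395
  t = 5.5000: CF_t = 1.950000, DF = 0.817389, PV = 1.593908
  t = 6.0000: CF_t = 1.950000, DF = 0.802542, PV = 1.564956
  t = 6.5000: CF_t = 1.950000, DF = 0.787964, PV = 1.536530
  t = 7.0000: CF_t = 1.950000, DF = 0.773652, PV = 1.508621
  t = 7.5000: CF_t = 1.950000, DF = 0.759599, PV = 1.481218
  t = 8.0000: CF_t = 1.950000, DF = 0.745802, PV = 1.454314
  t = 8.5000: CF_t = 1.950000, DF = 0.732255, PV = 1.427898
  t = 9.0000: CF_t = 1.950000, DF = 0.718954, PV = 1.401961
  t = 9.5000: CF_t = 1.950000, DF = 0.705895, PV = 1.376496
  t = 10.0000: CF_t = 101.950000, DF = 0.693074, PV = 70.658850
Price P = sum_t PV_t = 101.659062
Macaulay numerator sum_t t * PV_t:
  t * PV_t at t = 0.5000: 0.957290
  t * PV_t at t = 1.0000: 1.879804
  t * PV_t at t = 1.5000: 2.768489
  t * PV_t at t = 2.0000: 3.624269
  t * PV_t at t = 2.5000: 4.448048
  t * PV_t at t = 3.0000: 5.240704
  t * PV_t at t = 3.5000: 6.003098
  t * PV_t at t = 4.0000: 6.736066
  t * PV_t at t = 4.5000: 7.440426
  t * PV_t at t = 5.0000: 8.116976
  t * PV_t at t = 5.5000: 8.766494
  t * PV_t at t = 6.0000: 9.389738
  t * PV_t at t = 6.5000: 9.987448
  t * PV_t at t = 7.0000: 10.560347
  t * PV_t at t = 7.5000: 11.109138
  t * PV_t at t = 8.0000: 11.634509
  t * PV_t at t = 8.5000: 12.137129
  t * PV_t at t = 9.0000: 12.617651
  t * PV_t at t = 9.5000: 13.076713
  t * PV_t at t = 10.0000: 706.588498
Macaulay duration D = (sum_t t * PV_t) / P = 853.082836 / 101.659062 = 8.391606

Answer: Macaulay duration = 8.3916 years


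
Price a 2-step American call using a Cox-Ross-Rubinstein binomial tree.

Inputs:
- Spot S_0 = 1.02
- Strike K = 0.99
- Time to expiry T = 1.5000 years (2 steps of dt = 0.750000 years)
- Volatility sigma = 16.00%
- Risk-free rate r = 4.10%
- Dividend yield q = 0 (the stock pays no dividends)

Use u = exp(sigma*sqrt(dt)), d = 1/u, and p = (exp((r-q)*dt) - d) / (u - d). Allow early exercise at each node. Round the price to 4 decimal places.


Answer: Price = V(0,0) = 0.1254

Derivation:
dt = T/N = 0.750000
u = exp(sigma*sqrt(dt)) = 1.148623; d = 1/u = 0.870607
p = (exp((r-q)*dt) - d) / (u - d) = 0.577738
Discount per step: exp(-r*dt) = 0.969718
Stock lattice S(k, i) with i counting down-moves:
  k=0: S(0,0) = 1.0200
  k=1: S(1,0) = 1.1716; S(1,1) = 0.8880
  k=2: S(2,0) = 1.3457; S(2,1) = 1.0200; S(2,2) = 0.7731
Terminal payoffs V(N, i) = max(S_T - K, 0):
  V(2,0) = 0.355722; V(2,1) = 0.030000; V(2,2) = 0.000000
Backward induction: V(k, i) = exp(-r*dt) * [p * V(k+1, i) + (1-p) * V(k+1, i+1)]; then take max(V_cont, immediate exercise) for American.
  V(1,0) = exp(-r*dt) * [p*0.355722 + (1-p)*0.030000] = 0.211575; exercise = 0.181596; V(1,0) = max -> 0.211575
  V(1,1) = exp(-r*dt) * [p*0.030000 + (1-p)*0.000000] = 0.016807; exercise = 0.000000; V(1,1) = max -> 0.016807
  V(0,0) = exp(-r*dt) * [p*0.211575 + (1-p)*0.016807] = 0.125415; exercise = 0.030000; V(0,0) = max -> 0.125415


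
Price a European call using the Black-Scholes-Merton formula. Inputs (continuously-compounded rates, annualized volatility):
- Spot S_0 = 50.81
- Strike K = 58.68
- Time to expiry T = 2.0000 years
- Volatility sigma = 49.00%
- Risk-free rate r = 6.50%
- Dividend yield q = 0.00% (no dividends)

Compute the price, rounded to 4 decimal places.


d1 = (ln(S/K) + (r - q + 0.5*sigma^2) * T) / (sigma * sqrt(T)) = 0.32627095
d2 = d1 - sigma * sqrt(T) = -0.36669370
exp(-rT) = 0.87809543; exp(-qT) = 1.00000000
C = S_0 * exp(-qT) * N(d1) - K * exp(-rT) * N(d2)
N(d1) = 0.62789032; N(d2) = 0.35692375
C = 50.8100 * 1.00000000 * 0.62789032 - 58.6800 * 0.87809543 * 0.35692375 = 13.5120

Answer: Price = 13.5120


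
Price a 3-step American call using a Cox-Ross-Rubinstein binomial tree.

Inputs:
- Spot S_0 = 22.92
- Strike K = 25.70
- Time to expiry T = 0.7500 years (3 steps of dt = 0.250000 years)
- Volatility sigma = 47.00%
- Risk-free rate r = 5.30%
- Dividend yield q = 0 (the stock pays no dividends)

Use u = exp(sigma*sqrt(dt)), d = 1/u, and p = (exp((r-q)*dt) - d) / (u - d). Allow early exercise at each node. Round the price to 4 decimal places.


dt = T/N = 0.250000
u = exp(sigma*sqrt(dt)) = 1.264909; d = 1/u = 0.790571
p = (exp((r-q)*dt) - d) / (u - d) = 0.469638
Discount per step: exp(-r*dt) = 0.986837
Stock lattice S(k, i) with i counting down-moves:
  k=0: S(0,0) = 22.9200
  k=1: S(1,0) = 28.9917; S(1,1) = 18.1199
  k=2: S(2,0) = 36.6719; S(2,1) = 22.9200; S(2,2) = 14.3251
  k=3: S(3,0) = 46.3866; S(3,1) = 28.9917; S(3,2) = 18.1199; S(3,3) = 11.3250
Terminal payoffs V(N, i) = max(S_T - K, 0):
  V(3,0) = 20.686566; V(3,1) = 3.291709; V(3,2) = 0.000000; V(3,3) = 0.000000
Backward induction: V(k, i) = exp(-r*dt) * [p * V(k+1, i) + (1-p) * V(k+1, i+1)]; then take max(V_cont, immediate exercise) for American.
  V(2,0) = exp(-r*dt) * [p*20.686566 + (1-p)*3.291709] = 11.310146; exercise = 10.971867; V(2,0) = max -> 11.310146
  V(2,1) = exp(-r*dt) * [p*3.291709 + (1-p)*0.000000] = 1.525565; exercise = 0.000000; V(2,1) = max -> 1.525565
  V(2,2) = exp(-r*dt) * [p*0.000000 + (1-p)*0.000000] = 0.000000; exercise = 0.000000; V(2,2) = max -> 0.000000
  V(1,0) = exp(-r*dt) * [p*11.310146 + (1-p)*1.525565] = 6.040215; exercise = 3.291709; V(1,0) = max -> 6.040215
  V(1,1) = exp(-r*dt) * [p*1.525565 + (1-p)*0.000000] = 0.707033; exercise = 0.000000; V(1,1) = max -> 0.707033
  V(0,0) = exp(-r*dt) * [p*6.040215 + (1-p)*0.707033] = 3.169426; exercise = 0.000000; V(0,0) = max -> 3.169426

Answer: Price = V(0,0) = 3.1694


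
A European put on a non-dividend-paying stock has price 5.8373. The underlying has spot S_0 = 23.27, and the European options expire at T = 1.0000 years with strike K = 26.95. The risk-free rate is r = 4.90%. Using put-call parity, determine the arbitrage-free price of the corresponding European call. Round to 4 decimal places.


Answer: Call price = 3.4460

Derivation:
Put-call parity: C - P = S_0 * exp(-qT) - K * exp(-rT).
S_0 * exp(-qT) = 23.2700 * 1.00000000 = 23.27000000
K * exp(-rT) = 26.9500 * 0.95218113 = 25.66128145
C = P + S*exp(-qT) - K*exp(-rT)
C = 5.8373 + 23.27000000 - 25.66128145 = 3.4460


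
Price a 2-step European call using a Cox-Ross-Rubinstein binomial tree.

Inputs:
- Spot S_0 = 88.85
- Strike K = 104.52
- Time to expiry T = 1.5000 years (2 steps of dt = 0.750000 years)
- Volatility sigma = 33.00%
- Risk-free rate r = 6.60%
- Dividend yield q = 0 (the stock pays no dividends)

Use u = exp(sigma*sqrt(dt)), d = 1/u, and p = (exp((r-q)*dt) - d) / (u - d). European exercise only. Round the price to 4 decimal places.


Answer: Price = V(0,0) = 12.7731

Derivation:
dt = T/N = 0.750000
u = exp(sigma*sqrt(dt)) = 1.330811; d = 1/u = 0.751422
p = (exp((r-q)*dt) - d) / (u - d) = 0.516620
Discount per step: exp(-r*dt) = 0.951705
Stock lattice S(k, i) with i counting down-moves:
  k=0: S(0,0) = 88.8500
  k=1: S(1,0) = 118.2425; S(1,1) = 66.7638
  k=2: S(2,0) = 157.3584; S(2,1) = 88.8500; S(2,2) = 50.1678
Terminal payoffs V(N, i) = max(S_T - K, 0):
  V(2,0) = 52.838450; V(2,1) = 0.000000; V(2,2) = 0.000000
Backward induction: V(k, i) = exp(-r*dt) * [p * V(k+1, i) + (1-p) * V(k+1, i+1)].
  V(1,0) = exp(-r*dt) * [p*52.838450 + (1-p)*0.000000] = 25.979071
  V(1,1) = exp(-r*dt) * [p*0.000000 + (1-p)*0.000000] = 0.000000
  V(0,0) = exp(-r*dt) * [p*25.979071 + (1-p)*0.000000] = 12.773125


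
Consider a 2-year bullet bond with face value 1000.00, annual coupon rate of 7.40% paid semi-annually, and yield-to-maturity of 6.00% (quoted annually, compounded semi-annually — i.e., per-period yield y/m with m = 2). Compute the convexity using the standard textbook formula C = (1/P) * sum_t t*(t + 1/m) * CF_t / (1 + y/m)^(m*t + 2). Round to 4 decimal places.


Coupon per period c = face * coupon_rate / m = 37.000000
Periods per year m = 2; per-period yield y/m = 0.030000
Number of cashflows N = 4
Cashflows (t years, CF_t, discount factor 1/(1+y/m)^(m*t), PV):
  t = 0.5000: CF_t = 37.000000, DF = 0.970874, PV = 35.922330
  t = 1.0000: CF_t = 37.000000, DF = 0.942596, PV = 34.876049
  t = 1.5000: CF_t = 37.000000, DF = 0.915142, PV = 33.860241
  t = 2.0000: CF_t = 1037.000000, DF = 0.888487, PV = 921.361069
Price P = sum_t PV_t = 1026.019689
Convexity numerator sum_t t*(t + 1/m) * CF_t / (1+y/m)^(m*t + 2):
  t = 0.5000: term = 16.930121
  t = 1.0000: term = 49.311031
  t = 1.5000: term = 95.749575
  t = 2.0000: term = 4342.355871
Convexity = (1/P) * sum = 4504.346598 / 1026.019689 = 4.390117

Answer: Convexity = 4.3901


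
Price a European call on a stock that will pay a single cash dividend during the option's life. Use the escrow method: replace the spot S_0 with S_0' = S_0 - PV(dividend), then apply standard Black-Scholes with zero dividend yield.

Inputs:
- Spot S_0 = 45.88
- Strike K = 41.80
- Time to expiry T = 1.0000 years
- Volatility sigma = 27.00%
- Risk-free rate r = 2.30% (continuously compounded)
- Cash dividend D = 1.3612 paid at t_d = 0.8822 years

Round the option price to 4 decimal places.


PV(D) = D * exp(-r * t_d) = 1.3612 * 0.97991387 = 1.33385876
S_0' = S_0 - PV(D) = 45.8800 - 1.33385876 = 44.54614124
d1 = (ln(S_0'/K) + (r + sigma^2/2)*T) / (sigma*sqrt(T)) = 0.45584887
d2 = d1 - sigma*sqrt(T) = 0.18584887
exp(-rT) = 0.97726248
N(d1) = 0.67575067; N(d2) = 0.57371836
C = S_0' * N(d1) - K * exp(-rT) * N(d2) = 44.54614124 * 0.67575067 - 41.8000 * 0.97726248 * 0.57371836 = 6.6659

Answer: Price = 6.6659


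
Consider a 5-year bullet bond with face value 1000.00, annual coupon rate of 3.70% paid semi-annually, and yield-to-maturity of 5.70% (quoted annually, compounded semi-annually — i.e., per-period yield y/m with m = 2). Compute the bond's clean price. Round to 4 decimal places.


Answer: Price = 914.0412

Derivation:
Coupon per period c = face * coupon_rate / m = 18.500000
Periods per year m = 2; per-period yield y/m = 0.028500
Number of cashflows N = 10
Cashflows (t years, CF_t, discount factor 1/(1+y/m)^(m*t), PV):
  t = 0.5000: CF_t = 18.500000, DF = 0.972290, PV = 17.987360
  t = 1.0000: CF_t = 18.500000, DF = 0.945347, PV = 17.488926
  t = 1.5000: CF_t = 18.500000, DF = 0.919152, PV = 17.004303
  t = 2.0000: CF_t = 18.500000, DF = 0.893682, PV = 16.533110
  t = 2.5000: CF_t = 18.500000, DF = 0.868917, PV = 16.074973
  t = 3.0000: CF_t = 18.500000, DF = 0.844840, PV = 15.629531
  t = 3.5000: CF_t = 18.500000, DF = 0.821429, PV = 15.196433
  t = 4.0000: CF_t = 18.500000, DF = 0.798667, PV = 14.775336
  t = 4.5000: CF_t = 18.500000, DF = 0.776536, PV = 14.365907
  t = 5.0000: CF_t = 1018.500000, DF = 0.755018, PV = 768.985362
Price P = sum_t PV_t = 914.041241


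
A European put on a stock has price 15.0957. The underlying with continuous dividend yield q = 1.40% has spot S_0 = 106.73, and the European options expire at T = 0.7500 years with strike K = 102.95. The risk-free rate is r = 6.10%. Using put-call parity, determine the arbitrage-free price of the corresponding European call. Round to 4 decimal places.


Answer: Call price = 22.3647

Derivation:
Put-call parity: C - P = S_0 * exp(-qT) - K * exp(-rT).
S_0 * exp(-qT) = 106.7300 * 0.98955493 = 105.61519795
K * exp(-rT) = 102.9500 * 0.95528075 = 98.34615347
C = P + S*exp(-qT) - K*exp(-rT)
C = 15.0957 + 105.61519795 - 98.34615347 = 22.3647


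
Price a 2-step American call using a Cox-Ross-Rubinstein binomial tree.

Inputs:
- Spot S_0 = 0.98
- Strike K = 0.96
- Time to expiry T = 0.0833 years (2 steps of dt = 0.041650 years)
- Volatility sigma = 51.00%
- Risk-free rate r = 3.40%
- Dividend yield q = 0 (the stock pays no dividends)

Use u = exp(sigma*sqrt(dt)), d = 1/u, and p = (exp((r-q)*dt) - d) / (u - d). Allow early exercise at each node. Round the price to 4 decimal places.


dt = T/N = 0.041650
u = exp(sigma*sqrt(dt)) = 1.109692; d = 1/u = 0.901151
p = (exp((r-q)*dt) - d) / (u - d) = 0.480798
Discount per step: exp(-r*dt) = 0.998585
Stock lattice S(k, i) with i counting down-moves:
  k=0: S(0,0) = 0.9800
  k=1: S(1,0) = 1.0875; S(1,1) = 0.8831
  k=2: S(2,0) = 1.2068; S(2,1) = 0.9800; S(2,2) = 0.7958
Terminal payoffs V(N, i) = max(S_T - K, 0):
  V(2,0) = 0.246788; V(2,1) = 0.020000; V(2,2) = 0.000000
Backward induction: V(k, i) = exp(-r*dt) * [p * V(k+1, i) + (1-p) * V(k+1, i+1)]; then take max(V_cont, immediate exercise) for American.
  V(1,0) = exp(-r*dt) * [p*0.246788 + (1-p)*0.020000] = 0.128857; exercise = 0.127498; V(1,0) = max -> 0.128857
  V(1,1) = exp(-r*dt) * [p*0.020000 + (1-p)*0.000000] = 0.009602; exercise = 0.000000; V(1,1) = max -> 0.009602
  V(0,0) = exp(-r*dt) * [p*0.128857 + (1-p)*0.009602] = 0.066845; exercise = 0.020000; V(0,0) = max -> 0.066845

Answer: Price = V(0,0) = 0.0668


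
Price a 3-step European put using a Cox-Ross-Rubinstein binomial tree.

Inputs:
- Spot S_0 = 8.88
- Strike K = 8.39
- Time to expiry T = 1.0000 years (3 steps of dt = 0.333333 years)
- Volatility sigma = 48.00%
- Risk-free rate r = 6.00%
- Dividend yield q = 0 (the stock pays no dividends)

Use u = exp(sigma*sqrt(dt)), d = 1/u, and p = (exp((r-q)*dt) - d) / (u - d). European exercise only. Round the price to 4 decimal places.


dt = T/N = 0.333333
u = exp(sigma*sqrt(dt)) = 1.319335; d = 1/u = 0.757957
p = (exp((r-q)*dt) - d) / (u - d) = 0.467143
Discount per step: exp(-r*dt) = 0.980199
Stock lattice S(k, i) with i counting down-moves:
  k=0: S(0,0) = 8.8800
  k=1: S(1,0) = 11.7157; S(1,1) = 6.7307
  k=2: S(2,0) = 15.4569; S(2,1) = 8.8800; S(2,2) = 5.1016
  k=3: S(3,0) = 20.3929; S(3,1) = 11.7157; S(3,2) = 6.7307; S(3,3) = 3.8668
Terminal payoffs V(N, i) = max(K - S_T, 0):
  V(3,0) = 0.000000; V(3,1) = 0.000000; V(3,2) = 1.659339; V(3,3) = 4.523239
Backward induction: V(k, i) = exp(-r*dt) * [p * V(k+1, i) + (1-p) * V(k+1, i+1)].
  V(2,0) = exp(-r*dt) * [p*0.000000 + (1-p)*0.000000] = 0.000000
  V(2,1) = exp(-r*dt) * [p*0.000000 + (1-p)*1.659339] = 0.866682
  V(2,2) = exp(-r*dt) * [p*1.659339 + (1-p)*4.523239] = 3.122312
  V(1,0) = exp(-r*dt) * [p*0.000000 + (1-p)*0.866682] = 0.452673
  V(1,1) = exp(-r*dt) * [p*0.866682 + (1-p)*3.122312] = 2.027648
  V(0,0) = exp(-r*dt) * [p*0.452673 + (1-p)*2.027648] = 1.266328

Answer: Price = V(0,0) = 1.2663


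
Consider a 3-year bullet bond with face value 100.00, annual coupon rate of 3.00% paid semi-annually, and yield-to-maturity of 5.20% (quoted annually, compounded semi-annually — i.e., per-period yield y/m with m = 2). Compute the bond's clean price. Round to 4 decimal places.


Answer: Price = 93.9613

Derivation:
Coupon per period c = face * coupon_rate / m = 1.500000
Periods per year m = 2; per-period yield y/m = 0.026000
Number of cashflows N = 6
Cashflows (t years, CF_t, discount factor 1/(1+y/m)^(m*t), PV):
  t = 0.5000: CF_t = 1.500000, DF = 0.974659, PV = 1.461988
  t = 1.0000: CF_t = 1.500000, DF = 0.949960, PV = 1.424940
  t = 1.5000: CF_t = 1.500000, DF = 0.925887, PV = 1.388830
  t = 2.0000: CF_t = 1.500000, DF = 0.902424, PV = 1.353636
  t = 2.5000: CF_t = 1.500000, DF = 0.879555, PV = 1.319333
  t = 3.0000: CF_t = 101.500000, DF = 0.857266, PV = 87.012546
Price P = sum_t PV_t = 93.961274


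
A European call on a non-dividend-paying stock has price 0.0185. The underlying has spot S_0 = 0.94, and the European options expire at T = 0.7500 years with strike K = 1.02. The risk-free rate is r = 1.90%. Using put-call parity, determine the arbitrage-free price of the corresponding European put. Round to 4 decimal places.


Answer: Put price = 0.0841

Derivation:
Put-call parity: C - P = S_0 * exp(-qT) - K * exp(-rT).
S_0 * exp(-qT) = 0.9400 * 1.00000000 = 0.94000000
K * exp(-rT) = 1.0200 * 0.98585105 = 1.00556807
P = C - S*exp(-qT) + K*exp(-rT)
P = 0.0185 - 0.94000000 + 1.00556807 = 0.0841


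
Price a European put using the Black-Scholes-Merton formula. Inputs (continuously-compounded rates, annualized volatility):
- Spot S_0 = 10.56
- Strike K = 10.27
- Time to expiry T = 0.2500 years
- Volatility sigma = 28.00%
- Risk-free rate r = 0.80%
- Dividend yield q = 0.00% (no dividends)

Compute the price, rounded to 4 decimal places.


Answer: Price = 0.4385

Derivation:
d1 = (ln(S/K) + (r - q + 0.5*sigma^2) * T) / (sigma * sqrt(T)) = 0.28318753
d2 = d1 - sigma * sqrt(T) = 0.14318753
exp(-rT) = 0.99800200; exp(-qT) = 1.00000000
P = K * exp(-rT) * N(-d2) - S_0 * exp(-qT) * N(-d1)
N(-d1) = 0.38851654; N(-d2) = 0.44307104
P = 10.2700 * 0.99800200 * 0.44307104 - 10.5600 * 1.00000000 * 0.38851654 = 0.4385


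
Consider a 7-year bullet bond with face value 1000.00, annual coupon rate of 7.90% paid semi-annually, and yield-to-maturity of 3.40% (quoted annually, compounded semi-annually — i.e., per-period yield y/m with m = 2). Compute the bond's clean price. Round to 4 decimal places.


Coupon per period c = face * coupon_rate / m = 39.500000
Periods per year m = 2; per-period yield y/m = 0.017000
Number of cashflows N = 14
Cashflows (t years, CF_t, discount factor 1/(1+y/m)^(m*t), PV):
  t = 0.5000: CF_t = 39.500000, DF = 0.983284, PV = 38.839725
  t = 1.0000: CF_t = 39.500000, DF = 0.966848, PV = 38.190486
  t = 1.5000: CF_t = 39.500000, DF = 0.950686, PV = 37.552101
  t = 2.0000: CF_t = 39.500000, DF = 0.934795, PV = 36.924386
  t = 2.5000: CF_t = 39.500000, DF = 0.919169, PV = 36.307164
  t = 3.0000: CF_t = 39.500000, DF = 0.903804, PV = 35.700260
  t = 3.5000: CF_t = 39.500000, DF = 0.888696, PV = 35.103500
  t = 4.0000: CF_t = 39.500000, DF = 0.873841, PV = 34.516716
  t = 4.5000: CF_t = 39.500000, DF = 0.859234, PV = 33.939741
  t = 5.0000: CF_t = 39.500000, DF = 0.844871, PV = 33.372410
  t = 5.5000: CF_t = 39.500000, DF = 0.830748, PV = 32.814562
  t = 6.0000: CF_t = 39.500000, DF = 0.816862, PV = 32.266039
  t = 6.5000: CF_t = 39.500000, DF = 0.803207, PV = 31.726686
  t = 7.0000: CF_t = 1039.500000, DF = 0.789781, PV = 820.977307
Price P = sum_t PV_t = 1278.231084

Answer: Price = 1278.2311


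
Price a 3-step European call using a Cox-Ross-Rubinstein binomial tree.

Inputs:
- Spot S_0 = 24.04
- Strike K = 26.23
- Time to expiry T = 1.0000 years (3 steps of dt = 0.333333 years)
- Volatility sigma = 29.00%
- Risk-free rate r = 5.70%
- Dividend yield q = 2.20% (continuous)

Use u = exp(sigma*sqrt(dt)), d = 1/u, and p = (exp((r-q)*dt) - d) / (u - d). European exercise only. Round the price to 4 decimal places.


dt = T/N = 0.333333
u = exp(sigma*sqrt(dt)) = 1.182264; d = 1/u = 0.845834
p = (exp((r-q)*dt) - d) / (u - d) = 0.493121
Discount per step: exp(-r*dt) = 0.981179
Stock lattice S(k, i) with i counting down-moves:
  k=0: S(0,0) = 24.0400
  k=1: S(1,0) = 28.4216; S(1,1) = 20.3339
  k=2: S(2,0) = 33.6019; S(2,1) = 24.0400; S(2,2) = 17.1991
  k=3: S(3,0) = 39.7263; S(3,1) = 28.4216; S(3,2) = 20.3339; S(3,3) = 14.5476
Terminal payoffs V(N, i) = max(S_T - K, 0):
  V(3,0) = 13.496316; V(3,1) = 2.191636; V(3,2) = 0.000000; V(3,3) = 0.000000
Backward induction: V(k, i) = exp(-r*dt) * [p * V(k+1, i) + (1-p) * V(k+1, i+1)].
  V(2,0) = exp(-r*dt) * [p*13.496316 + (1-p)*2.191636] = 7.620041
  V(2,1) = exp(-r*dt) * [p*2.191636 + (1-p)*0.000000] = 1.060401
  V(2,2) = exp(-r*dt) * [p*0.000000 + (1-p)*0.000000] = 0.000000
  V(1,0) = exp(-r*dt) * [p*7.620041 + (1-p)*1.060401] = 4.214258
  V(1,1) = exp(-r*dt) * [p*1.060401 + (1-p)*0.000000] = 0.513064
  V(0,0) = exp(-r*dt) * [p*4.214258 + (1-p)*0.513064] = 2.294192

Answer: Price = V(0,0) = 2.2942


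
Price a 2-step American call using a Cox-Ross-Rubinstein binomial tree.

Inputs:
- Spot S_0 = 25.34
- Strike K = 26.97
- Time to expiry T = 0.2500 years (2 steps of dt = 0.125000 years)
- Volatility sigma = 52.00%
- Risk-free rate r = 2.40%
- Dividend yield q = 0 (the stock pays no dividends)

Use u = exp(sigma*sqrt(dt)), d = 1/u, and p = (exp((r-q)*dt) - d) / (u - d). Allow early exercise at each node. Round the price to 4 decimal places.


dt = T/N = 0.125000
u = exp(sigma*sqrt(dt)) = 1.201833; d = 1/u = 0.832062
p = (exp((r-q)*dt) - d) / (u - d) = 0.462292
Discount per step: exp(-r*dt) = 0.997004
Stock lattice S(k, i) with i counting down-moves:
  k=0: S(0,0) = 25.3400
  k=1: S(1,0) = 30.4544; S(1,1) = 21.0845
  k=2: S(2,0) = 36.6012; S(2,1) = 25.3400; S(2,2) = 17.5436
Terminal payoffs V(N, i) = max(S_T - K, 0):
  V(2,0) = 9.631151; V(2,1) = 0.000000; V(2,2) = 0.000000
Backward induction: V(k, i) = exp(-r*dt) * [p * V(k+1, i) + (1-p) * V(k+1, i+1)]; then take max(V_cont, immediate exercise) for American.
  V(1,0) = exp(-r*dt) * [p*9.631151 + (1-p)*0.000000] = 4.439071; exercise = 3.484444; V(1,0) = max -> 4.439071
  V(1,1) = exp(-r*dt) * [p*0.000000 + (1-p)*0.000000] = 0.000000; exercise = 0.000000; V(1,1) = max -> 0.000000
  V(0,0) = exp(-r*dt) * [p*4.439071 + (1-p)*0.000000] = 2.046002; exercise = 0.000000; V(0,0) = max -> 2.046002

Answer: Price = V(0,0) = 2.0460


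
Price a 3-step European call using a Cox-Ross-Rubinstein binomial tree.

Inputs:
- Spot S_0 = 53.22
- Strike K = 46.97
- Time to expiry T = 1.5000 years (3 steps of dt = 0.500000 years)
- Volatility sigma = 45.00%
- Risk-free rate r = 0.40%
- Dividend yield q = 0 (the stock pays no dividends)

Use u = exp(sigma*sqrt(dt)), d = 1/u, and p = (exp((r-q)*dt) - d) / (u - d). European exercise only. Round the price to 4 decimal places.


dt = T/N = 0.500000
u = exp(sigma*sqrt(dt)) = 1.374648; d = 1/u = 0.727459
p = (exp((r-q)*dt) - d) / (u - d) = 0.424208
Discount per step: exp(-r*dt) = 0.998002
Stock lattice S(k, i) with i counting down-moves:
  k=0: S(0,0) = 53.2200
  k=1: S(1,0) = 73.1588; S(1,1) = 38.7154
  k=2: S(2,0) = 100.5676; S(2,1) = 53.2200; S(2,2) = 28.1638
  k=3: S(3,0) = 138.2451; S(3,1) = 73.1588; S(3,2) = 38.7154; S(3,3) = 20.4880
Terminal payoffs V(N, i) = max(S_T - K, 0):
  V(3,0) = 91.275131; V(3,1) = 26.188792; V(3,2) = 0.000000; V(3,3) = 0.000000
Backward induction: V(k, i) = exp(-r*dt) * [p * V(k+1, i) + (1-p) * V(k+1, i+1)].
  V(2,0) = exp(-r*dt) * [p*91.275131 + (1-p)*26.188792] = 53.691469
  V(2,1) = exp(-r*dt) * [p*26.188792 + (1-p)*0.000000] = 11.087307
  V(2,2) = exp(-r*dt) * [p*0.000000 + (1-p)*0.000000] = 0.000000
  V(1,0) = exp(-r*dt) * [p*53.691469 + (1-p)*11.087307] = 29.102085
  V(1,1) = exp(-r*dt) * [p*11.087307 + (1-p)*0.000000] = 4.693931
  V(0,0) = exp(-r*dt) * [p*29.102085 + (1-p)*4.693931] = 15.018007

Answer: Price = V(0,0) = 15.0180


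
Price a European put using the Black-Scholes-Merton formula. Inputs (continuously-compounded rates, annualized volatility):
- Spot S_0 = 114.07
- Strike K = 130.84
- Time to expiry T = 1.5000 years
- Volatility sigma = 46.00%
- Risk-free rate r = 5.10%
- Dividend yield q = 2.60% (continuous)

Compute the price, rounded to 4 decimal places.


Answer: Price = 31.7477

Derivation:
d1 = (ln(S/K) + (r - q + 0.5*sigma^2) * T) / (sigma * sqrt(T)) = 0.10479040
d2 = d1 - sigma * sqrt(T) = -0.45859224
exp(-rT) = 0.92635291; exp(-qT) = 0.96175071
P = K * exp(-rT) * N(-d2) - S_0 * exp(-qT) * N(-d1)
N(-d1) = 0.45827106; N(-d2) = 0.67673650
P = 130.8400 * 0.92635291 * 0.67673650 - 114.0700 * 0.96175071 * 0.45827106 = 31.7477


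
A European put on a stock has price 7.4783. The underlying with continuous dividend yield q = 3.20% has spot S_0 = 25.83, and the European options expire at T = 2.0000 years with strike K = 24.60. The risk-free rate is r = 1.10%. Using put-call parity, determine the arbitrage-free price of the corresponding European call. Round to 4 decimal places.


Put-call parity: C - P = S_0 * exp(-qT) - K * exp(-rT).
S_0 * exp(-qT) = 25.8300 * 0.93800500 = 24.22866914
K * exp(-rT) = 24.6000 * 0.97824024 = 24.06470978
C = P + S*exp(-qT) - K*exp(-rT)
C = 7.4783 + 24.22866914 - 24.06470978 = 7.6423

Answer: Call price = 7.6423


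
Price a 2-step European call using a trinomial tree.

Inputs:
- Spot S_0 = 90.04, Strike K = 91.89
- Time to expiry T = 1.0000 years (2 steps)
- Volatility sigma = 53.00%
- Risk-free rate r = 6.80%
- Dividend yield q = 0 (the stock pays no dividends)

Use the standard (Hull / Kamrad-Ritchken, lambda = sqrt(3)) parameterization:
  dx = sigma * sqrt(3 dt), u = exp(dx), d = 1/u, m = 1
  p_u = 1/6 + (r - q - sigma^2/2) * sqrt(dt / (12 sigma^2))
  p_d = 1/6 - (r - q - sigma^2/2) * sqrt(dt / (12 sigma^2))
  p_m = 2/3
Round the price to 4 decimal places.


dt = T/N = 0.500000; dx = sigma*sqrt(3*dt) = 0.649115
u = exp(dx) = 1.913846; d = 1/u = 0.522508
p_u = 0.138763, p_m = 0.666667, p_d = 0.194570
Discount per step: exp(-r*dt) = 0.966572
Stock lattice S(k, j) with j the centered position index:
  k=0: S(0,+0) = 90.0400
  k=1: S(1,-1) = 47.0466; S(1,+0) = 90.0400; S(1,+1) = 172.3227
  k=2: S(2,-2) = 24.5822; S(2,-1) = 47.0466; S(2,+0) = 90.0400; S(2,+1) = 172.3227; S(2,+2) = 329.7991
Terminal payoffs V(N, j) = max(S_T - K, 0):
  V(2,-2) = 0.000000; V(2,-1) = 0.000000; V(2,+0) = 0.000000; V(2,+1) = 80.432686; V(2,+2) = 237.909067
Backward induction: V(k, j) = exp(-r*dt) * [p_u * V(k+1, j+1) + p_m * V(k+1, j) + p_d * V(k+1, j-1)]
  V(1,-1) = exp(-r*dt) * [p_u*0.000000 + p_m*0.000000 + p_d*0.000000] = 0.000000
  V(1,+0) = exp(-r*dt) * [p_u*80.432686 + p_m*0.000000 + p_d*0.000000] = 10.788004
  V(1,+1) = exp(-r*dt) * [p_u*237.909067 + p_m*80.432686 + p_d*0.000000] = 83.738761
  V(0,+0) = exp(-r*dt) * [p_u*83.738761 + p_m*10.788004 + p_d*0.000000] = 18.183016

Answer: Price = V(0,0) = 18.1830


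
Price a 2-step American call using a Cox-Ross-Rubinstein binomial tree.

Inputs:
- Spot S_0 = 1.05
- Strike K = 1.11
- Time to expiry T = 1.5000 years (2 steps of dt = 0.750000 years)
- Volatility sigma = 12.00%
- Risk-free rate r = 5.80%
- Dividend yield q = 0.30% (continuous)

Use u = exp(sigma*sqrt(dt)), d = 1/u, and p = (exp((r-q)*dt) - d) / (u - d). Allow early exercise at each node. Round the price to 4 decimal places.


Answer: Price = V(0,0) = 0.0765

Derivation:
dt = T/N = 0.750000
u = exp(sigma*sqrt(dt)) = 1.109515; d = 1/u = 0.901295
p = (exp((r-q)*dt) - d) / (u - d) = 0.676293
Discount per step: exp(-r*dt) = 0.957433
Stock lattice S(k, i) with i counting down-moves:
  k=0: S(0,0) = 1.0500
  k=1: S(1,0) = 1.1650; S(1,1) = 0.9464
  k=2: S(2,0) = 1.2926; S(2,1) = 1.0500; S(2,2) = 0.8529
Terminal payoffs V(N, i) = max(S_T - K, 0):
  V(2,0) = 0.182575; V(2,1) = 0.000000; V(2,2) = 0.000000
Backward induction: V(k, i) = exp(-r*dt) * [p * V(k+1, i) + (1-p) * V(k+1, i+1)]; then take max(V_cont, immediate exercise) for American.
  V(1,0) = exp(-r*dt) * [p*0.182575 + (1-p)*0.000000] = 0.118218; exercise = 0.054991; V(1,0) = max -> 0.118218
  V(1,1) = exp(-r*dt) * [p*0.000000 + (1-p)*0.000000] = 0.000000; exercise = 0.000000; V(1,1) = max -> 0.000000
  V(0,0) = exp(-r*dt) * [p*0.118218 + (1-p)*0.000000] = 0.076547; exercise = 0.000000; V(0,0) = max -> 0.076547


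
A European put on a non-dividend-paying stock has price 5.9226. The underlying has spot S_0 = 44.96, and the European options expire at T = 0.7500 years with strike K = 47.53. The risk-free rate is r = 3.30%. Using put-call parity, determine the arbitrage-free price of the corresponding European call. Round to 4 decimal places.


Answer: Call price = 4.5145

Derivation:
Put-call parity: C - P = S_0 * exp(-qT) - K * exp(-rT).
S_0 * exp(-qT) = 44.9600 * 1.00000000 = 44.96000000
K * exp(-rT) = 47.5300 * 0.97555377 = 46.36807069
C = P + S*exp(-qT) - K*exp(-rT)
C = 5.9226 + 44.96000000 - 46.36807069 = 4.5145


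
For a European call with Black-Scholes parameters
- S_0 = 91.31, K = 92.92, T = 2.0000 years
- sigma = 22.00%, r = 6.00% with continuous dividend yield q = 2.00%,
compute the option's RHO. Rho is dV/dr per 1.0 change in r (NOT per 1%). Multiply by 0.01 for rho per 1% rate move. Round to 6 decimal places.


Answer: Rho = 85.396140

Derivation:
d1 = 0.3565148911; d2 = 0.0453879074
phi(d1) = 0.3743777491; exp(-qT) = 0.9607894392; exp(-rT) = 0.8869204367
N(d2) = 0.5181009402
Rho = K*T*exp(-rT)*N(d2) = 92.9200 * 2.0000 * 0.8869204367 * 0.5181009402 = 85.396140


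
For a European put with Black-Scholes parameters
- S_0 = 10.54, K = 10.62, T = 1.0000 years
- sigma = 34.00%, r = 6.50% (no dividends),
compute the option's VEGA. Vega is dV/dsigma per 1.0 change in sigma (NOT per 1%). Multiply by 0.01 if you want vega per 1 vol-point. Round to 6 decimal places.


d1 = 0.3389368450; d2 = -0.0010631550
phi(d1) = 0.3766730815; exp(-qT) = 1.0000000000; exp(-rT) = 0.9370674634
Vega = S * exp(-qT) * phi(d1) * sqrt(T) = 10.5400 * 1.0000000000 * 0.3766730815 * 1.0000000000 = 3.970134

Answer: Vega = 3.970134


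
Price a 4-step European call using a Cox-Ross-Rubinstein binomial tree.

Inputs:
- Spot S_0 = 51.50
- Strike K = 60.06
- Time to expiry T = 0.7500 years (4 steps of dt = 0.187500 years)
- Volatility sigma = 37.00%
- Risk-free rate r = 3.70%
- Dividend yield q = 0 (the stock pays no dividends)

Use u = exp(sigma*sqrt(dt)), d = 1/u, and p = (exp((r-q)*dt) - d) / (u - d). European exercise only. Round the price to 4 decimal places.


Answer: Price = V(0,0) = 4.4279

Derivation:
dt = T/N = 0.187500
u = exp(sigma*sqrt(dt)) = 1.173763; d = 1/u = 0.851961
p = (exp((r-q)*dt) - d) / (u - d) = 0.481665
Discount per step: exp(-r*dt) = 0.993087
Stock lattice S(k, i) with i counting down-moves:
  k=0: S(0,0) = 51.5000
  k=1: S(1,0) = 60.4488; S(1,1) = 43.8760
  k=2: S(2,0) = 70.9525; S(2,1) = 51.5000; S(2,2) = 37.3806
  k=3: S(3,0) = 83.2815; S(3,1) = 60.4488; S(3,2) = 43.8760; S(3,3) = 31.8468
  k=4: S(4,0) = 97.7527; S(4,1) = 70.9525; S(4,2) = 51.5000; S(4,3) = 37.3806; S(4,4) = 27.1322
Terminal payoffs V(N, i) = max(S_T - K, 0):
  V(4,0) = 37.692679; V(4,1) = 10.892540; V(4,2) = 0.000000; V(4,3) = 0.000000; V(4,4) = 0.000000
Backward induction: V(k, i) = exp(-r*dt) * [p * V(k+1, i) + (1-p) * V(k+1, i+1)].
  V(3,0) = exp(-r*dt) * [p*37.692679 + (1-p)*10.892540] = 23.636680
  V(3,1) = exp(-r*dt) * [p*10.892540 + (1-p)*0.000000] = 5.210284
  V(3,2) = exp(-r*dt) * [p*0.000000 + (1-p)*0.000000] = 0.000000
  V(3,3) = exp(-r*dt) * [p*0.000000 + (1-p)*0.000000] = 0.000000
  V(2,0) = exp(-r*dt) * [p*23.636680 + (1-p)*5.210284] = 13.988254
  V(2,1) = exp(-r*dt) * [p*5.210284 + (1-p)*0.000000] = 2.492261
  V(2,2) = exp(-r*dt) * [p*0.000000 + (1-p)*0.000000] = 0.000000
  V(1,0) = exp(-r*dt) * [p*13.988254 + (1-p)*2.492261] = 7.973967
  V(1,1) = exp(-r*dt) * [p*2.492261 + (1-p)*0.000000] = 1.192136
  V(0,0) = exp(-r*dt) * [p*7.973967 + (1-p)*1.192136] = 4.427881


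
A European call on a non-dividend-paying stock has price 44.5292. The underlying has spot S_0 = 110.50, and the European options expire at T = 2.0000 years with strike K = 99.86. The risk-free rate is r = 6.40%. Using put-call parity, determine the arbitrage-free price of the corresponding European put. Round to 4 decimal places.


Answer: Put price = 21.8914

Derivation:
Put-call parity: C - P = S_0 * exp(-qT) - K * exp(-rT).
S_0 * exp(-qT) = 110.5000 * 1.00000000 = 110.50000000
K * exp(-rT) = 99.8600 * 0.87985338 = 87.86215844
P = C - S*exp(-qT) + K*exp(-rT)
P = 44.5292 - 110.50000000 + 87.86215844 = 21.8914


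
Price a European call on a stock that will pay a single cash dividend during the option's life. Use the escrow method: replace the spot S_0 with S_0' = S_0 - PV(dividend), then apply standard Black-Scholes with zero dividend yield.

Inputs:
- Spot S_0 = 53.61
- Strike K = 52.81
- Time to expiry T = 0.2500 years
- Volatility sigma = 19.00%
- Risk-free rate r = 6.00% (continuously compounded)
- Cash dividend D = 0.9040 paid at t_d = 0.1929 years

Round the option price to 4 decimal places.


PV(D) = D * exp(-r * t_d) = 0.9040 * 0.98849272 = 0.89359742
S_0' = S_0 - PV(D) = 53.6100 - 0.89359742 = 52.71640258
d1 = (ln(S_0'/K) + (r + sigma^2/2)*T) / (sigma*sqrt(T)) = 0.18672195
d2 = d1 - sigma*sqrt(T) = 0.09172195
exp(-rT) = 0.98511194
N(d1) = 0.57406068; N(d2) = 0.53654052
C = S_0' * N(d1) - K * exp(-rT) * N(d2) = 52.71640258 * 0.57406068 - 52.8100 * 0.98511194 * 0.53654052 = 2.3496

Answer: Price = 2.3496
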